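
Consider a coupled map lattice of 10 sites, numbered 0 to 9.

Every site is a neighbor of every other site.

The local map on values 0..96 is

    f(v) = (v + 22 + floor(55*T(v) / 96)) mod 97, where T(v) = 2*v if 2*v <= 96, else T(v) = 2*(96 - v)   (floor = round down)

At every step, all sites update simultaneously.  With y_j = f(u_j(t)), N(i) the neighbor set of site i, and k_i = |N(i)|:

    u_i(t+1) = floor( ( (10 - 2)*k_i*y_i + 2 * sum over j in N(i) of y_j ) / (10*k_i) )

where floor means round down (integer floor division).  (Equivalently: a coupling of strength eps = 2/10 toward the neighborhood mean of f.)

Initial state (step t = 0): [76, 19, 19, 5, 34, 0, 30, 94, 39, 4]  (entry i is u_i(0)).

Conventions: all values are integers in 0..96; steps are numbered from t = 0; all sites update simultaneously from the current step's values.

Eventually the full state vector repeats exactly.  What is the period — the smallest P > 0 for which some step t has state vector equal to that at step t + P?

Answer: 2
Key observation: The state at step 6, [76, 30, 30, 76, 30, 76, 30, 76, 76, 76], reappears at step 8 — and no state repeats earlier — so the cycle the system enters has period 2.

Derivation:
t=0: [76, 19, 19, 5, 34, 0, 30, 94, 39, 4]
t=1: [27, 58, 58, 34, 82, 26, 76, 26, 16, 33]
t=2: [74, 32, 32, 85, 30, 72, 30, 72, 56, 84]
t=3: [29, 80, 80, 28, 77, 29, 77, 29, 31, 28]
t=4: [78, 31, 31, 77, 31, 78, 31, 78, 81, 77]
t=5: [28, 79, 79, 28, 79, 28, 79, 28, 28, 28]
t=6: [76, 30, 30, 76, 30, 76, 30, 76, 76, 76]
t=7: [28, 77, 77, 28, 77, 28, 77, 28, 28, 28]
t=8: [76, 30, 30, 76, 30, 76, 30, 76, 76, 76]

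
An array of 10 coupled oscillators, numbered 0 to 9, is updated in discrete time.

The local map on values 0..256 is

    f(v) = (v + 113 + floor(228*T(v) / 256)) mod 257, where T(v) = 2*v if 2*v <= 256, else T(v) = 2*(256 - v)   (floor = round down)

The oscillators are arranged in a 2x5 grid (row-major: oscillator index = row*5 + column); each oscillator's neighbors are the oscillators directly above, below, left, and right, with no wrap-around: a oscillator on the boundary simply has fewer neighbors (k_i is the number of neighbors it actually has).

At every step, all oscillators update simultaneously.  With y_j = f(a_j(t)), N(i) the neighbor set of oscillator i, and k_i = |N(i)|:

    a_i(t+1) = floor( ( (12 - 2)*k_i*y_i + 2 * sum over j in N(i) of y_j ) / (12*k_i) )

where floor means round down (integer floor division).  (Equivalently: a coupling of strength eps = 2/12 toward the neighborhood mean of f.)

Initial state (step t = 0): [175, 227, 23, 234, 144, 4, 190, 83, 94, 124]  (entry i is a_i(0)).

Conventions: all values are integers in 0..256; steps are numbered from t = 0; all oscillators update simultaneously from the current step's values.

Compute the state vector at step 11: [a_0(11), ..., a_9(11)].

Answer: [173, 174, 175, 175, 175, 173, 174, 175, 175, 175]

Derivation:
t=0: [175, 227, 23, 234, 144, 4, 190, 83, 94, 124]
t=1: [167, 140, 166, 134, 193, 131, 154, 97, 120, 193]
t=2: [185, 199, 181, 202, 164, 205, 188, 135, 184, 163]
t=3: [164, 157, 170, 157, 180, 153, 166, 199, 170, 182]
t=4: [184, 187, 178, 186, 172, 190, 181, 160, 177, 170]
t=5: [167, 165, 172, 167, 176, 164, 170, 184, 173, 178]
t=6: [181, 182, 177, 180, 174, 182, 178, 169, 175, 172]
t=7: [169, 169, 173, 171, 175, 169, 172, 178, 175, 176]
t=8: [179, 178, 176, 177, 175, 178, 176, 172, 174, 174]
t=9: [172, 172, 174, 173, 174, 172, 173, 176, 175, 175]
t=10: [177, 176, 175, 175, 175, 176, 176, 174, 175, 175]
t=11: [173, 174, 175, 175, 175, 173, 174, 175, 175, 175]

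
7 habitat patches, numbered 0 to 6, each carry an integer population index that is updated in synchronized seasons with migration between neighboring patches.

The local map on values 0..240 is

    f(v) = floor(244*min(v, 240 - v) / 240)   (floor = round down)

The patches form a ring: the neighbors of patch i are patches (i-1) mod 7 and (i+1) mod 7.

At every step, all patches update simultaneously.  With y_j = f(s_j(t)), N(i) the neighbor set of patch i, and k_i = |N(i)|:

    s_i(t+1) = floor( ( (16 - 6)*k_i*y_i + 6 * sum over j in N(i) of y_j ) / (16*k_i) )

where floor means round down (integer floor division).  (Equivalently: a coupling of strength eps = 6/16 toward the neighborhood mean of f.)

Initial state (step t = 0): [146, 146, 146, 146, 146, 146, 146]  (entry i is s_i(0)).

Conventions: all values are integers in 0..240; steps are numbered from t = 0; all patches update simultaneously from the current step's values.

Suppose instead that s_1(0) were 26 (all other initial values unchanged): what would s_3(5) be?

Answer: s_3(5) = 90
Key observation: This trace re-runs the system from the modified initial state.

Derivation:
t=0: [146, 26, 146, 146, 146, 146, 146]
t=1: [82, 51, 82, 95, 95, 95, 95]
t=2: [79, 63, 79, 93, 96, 96, 93]
t=3: [79, 70, 79, 91, 96, 96, 91]
t=4: [80, 74, 80, 90, 96, 96, 90]
t=5: [81, 77, 81, 90, 95, 95, 90]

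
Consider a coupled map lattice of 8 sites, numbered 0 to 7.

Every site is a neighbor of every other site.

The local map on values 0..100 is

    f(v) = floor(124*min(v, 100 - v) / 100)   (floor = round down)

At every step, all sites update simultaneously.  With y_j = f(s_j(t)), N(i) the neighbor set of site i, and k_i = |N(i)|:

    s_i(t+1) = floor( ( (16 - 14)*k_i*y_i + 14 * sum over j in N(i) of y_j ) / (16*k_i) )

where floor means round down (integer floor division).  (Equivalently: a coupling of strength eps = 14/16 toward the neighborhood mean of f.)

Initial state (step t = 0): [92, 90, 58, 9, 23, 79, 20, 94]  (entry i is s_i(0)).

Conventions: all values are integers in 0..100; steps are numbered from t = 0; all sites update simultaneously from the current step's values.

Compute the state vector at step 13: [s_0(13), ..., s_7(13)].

Simulating step by step:
t=0: [92, 90, 58, 9, 23, 79, 20, 94]
t=1: [21, 21, 21, 21, 21, 21, 21, 21]
t=2: [26, 26, 26, 26, 26, 26, 26, 26]
t=3: [32, 32, 32, 32, 32, 32, 32, 32]
t=4: [39, 39, 39, 39, 39, 39, 39, 39]
t=5: [48, 48, 48, 48, 48, 48, 48, 48]
t=6: [59, 59, 59, 59, 59, 59, 59, 59]
t=7: [50, 50, 50, 50, 50, 50, 50, 50]
t=8: [62, 62, 62, 62, 62, 62, 62, 62]
t=9: [47, 47, 47, 47, 47, 47, 47, 47]
t=10: [58, 58, 58, 58, 58, 58, 58, 58]
t=11: [52, 52, 52, 52, 52, 52, 52, 52]
t=12: [59, 59, 59, 59, 59, 59, 59, 59]
t=13: [50, 50, 50, 50, 50, 50, 50, 50]

Answer: [50, 50, 50, 50, 50, 50, 50, 50]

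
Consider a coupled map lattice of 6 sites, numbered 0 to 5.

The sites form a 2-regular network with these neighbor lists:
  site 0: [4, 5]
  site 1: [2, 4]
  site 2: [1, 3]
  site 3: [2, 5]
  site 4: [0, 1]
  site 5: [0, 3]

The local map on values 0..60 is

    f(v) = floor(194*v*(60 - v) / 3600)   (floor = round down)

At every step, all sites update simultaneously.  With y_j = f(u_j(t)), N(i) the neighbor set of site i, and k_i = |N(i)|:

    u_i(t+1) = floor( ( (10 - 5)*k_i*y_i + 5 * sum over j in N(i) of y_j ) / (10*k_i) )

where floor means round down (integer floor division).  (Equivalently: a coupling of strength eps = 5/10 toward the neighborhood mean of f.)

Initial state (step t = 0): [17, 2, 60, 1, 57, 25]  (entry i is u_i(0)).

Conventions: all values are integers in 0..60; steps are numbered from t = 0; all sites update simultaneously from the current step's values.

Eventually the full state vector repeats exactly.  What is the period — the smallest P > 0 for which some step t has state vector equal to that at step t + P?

Simulating step by step:
t=0: [17, 2, 60, 1, 57, 25]
t=1: [33, 5, 2, 13, 15, 34]
t=2: [44, 17, 14, 29, 33, 43]
t=3: [40, 40, 38, 42, 43, 40]
t=4: [42, 42, 43, 42, 41, 42]
t=5: [40, 40, 39, 39, 40, 40]
t=6: [43, 43, 43, 43, 43, 43]
t=7: [39, 39, 39, 39, 39, 39]
t=8: [44, 44, 44, 44, 44, 44]
t=9: [37, 37, 37, 37, 37, 37]
t=10: [45, 45, 45, 45, 45, 45]
t=11: [36, 36, 36, 36, 36, 36]
t=12: [46, 46, 46, 46, 46, 46]
t=13: [34, 34, 34, 34, 34, 34]
t=14: [47, 47, 47, 47, 47, 47]
t=15: [32, 32, 32, 32, 32, 32]
t=16: [48, 48, 48, 48, 48, 48]
t=17: [31, 31, 31, 31, 31, 31]
t=18: [48, 48, 48, 48, 48, 48]

Answer: 2
Key observation: The state at step 16, [48, 48, 48, 48, 48, 48], reappears at step 18 — and no state repeats earlier — so the cycle the system enters has period 2.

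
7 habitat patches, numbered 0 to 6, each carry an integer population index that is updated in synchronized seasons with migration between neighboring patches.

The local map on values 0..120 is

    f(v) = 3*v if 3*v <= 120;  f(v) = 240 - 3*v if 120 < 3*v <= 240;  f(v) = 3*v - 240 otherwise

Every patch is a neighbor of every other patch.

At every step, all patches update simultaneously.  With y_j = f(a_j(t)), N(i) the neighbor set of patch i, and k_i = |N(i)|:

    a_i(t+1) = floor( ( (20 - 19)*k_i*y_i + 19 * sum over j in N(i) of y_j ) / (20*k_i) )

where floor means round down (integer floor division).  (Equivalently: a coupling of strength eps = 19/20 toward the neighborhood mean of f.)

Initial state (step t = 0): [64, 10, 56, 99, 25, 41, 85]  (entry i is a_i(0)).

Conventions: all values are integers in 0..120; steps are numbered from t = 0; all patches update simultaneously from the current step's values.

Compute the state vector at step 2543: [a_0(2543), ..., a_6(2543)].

Simulating step by step:
t=0: [64, 10, 56, 99, 25, 41, 85]
t=1: [60, 62, 57, 59, 57, 52, 63]
t=2: [64, 65, 63, 64, 63, 62, 65]
t=3: [48, 49, 48, 48, 48, 48, 49]
t=4: [95, 95, 95, 95, 95, 95, 95]
t=5: [45, 45, 45, 45, 45, 45, 45]
t=6: [105, 105, 105, 105, 105, 105, 105]
t=7: [75, 75, 75, 75, 75, 75, 75]
t=8: [15, 15, 15, 15, 15, 15, 15]
t=9: [45, 45, 45, 45, 45, 45, 45]

Answer: [75, 75, 75, 75, 75, 75, 75]
Key observation: The state at step 5, [45, 45, 45, 45, 45, 45, 45], reappears at step 9: the system is in a cycle of period 4 from step 5 on.  Therefore the state at step 2543 equals the state at step 5 + ((2543 - 5) mod 4) = 7, which is [75, 75, 75, 75, 75, 75, 75].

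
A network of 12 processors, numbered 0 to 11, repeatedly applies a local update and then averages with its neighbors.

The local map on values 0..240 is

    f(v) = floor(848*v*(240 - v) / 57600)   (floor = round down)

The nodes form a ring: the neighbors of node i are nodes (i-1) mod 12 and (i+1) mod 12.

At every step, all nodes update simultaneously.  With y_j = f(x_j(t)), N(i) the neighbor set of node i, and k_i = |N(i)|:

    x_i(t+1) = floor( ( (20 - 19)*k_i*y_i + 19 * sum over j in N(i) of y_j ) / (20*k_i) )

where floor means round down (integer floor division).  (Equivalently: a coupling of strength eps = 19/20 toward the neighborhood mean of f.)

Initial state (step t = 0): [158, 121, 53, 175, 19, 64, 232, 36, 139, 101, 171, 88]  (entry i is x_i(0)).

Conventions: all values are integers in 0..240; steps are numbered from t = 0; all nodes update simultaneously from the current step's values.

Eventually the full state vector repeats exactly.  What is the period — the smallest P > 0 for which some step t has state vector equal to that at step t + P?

Answer: 2
Key observation: The state at step 31, [207, 192, 171, 136, 112, 101, 110, 141, 167, 195, 205, 210], reappears at step 33 — and no state repeats earlier — so the cycle the system enters has period 2.

Derivation:
t=0: [158, 121, 53, 175, 19, 64, 232, 36, 139, 101, 171, 88]
t=1: [202, 169, 186, 106, 160, 50, 131, 116, 159, 190, 199, 182]
t=2: [162, 132, 190, 169, 174, 196, 176, 200, 175, 153, 145, 118]
t=3: [208, 164, 189, 155, 151, 164, 123, 163, 156, 185, 202, 194]
t=4: [154, 122, 185, 170, 188, 202, 184, 200, 167, 152, 138, 106]
t=5: [209, 173, 190, 147, 143, 145, 116, 162, 157, 193, 202, 200]
t=6: [141, 119, 183, 172, 201, 207, 194, 200, 161, 151, 124, 104]
t=7: [209, 180, 189, 135, 134, 121, 109, 156, 158, 198, 202, 208]
t=8: [126, 120, 181, 176, 209, 209, 201, 199, 158, 150, 109, 103]
t=9: [209, 185, 186, 127, 128, 104, 107, 150, 160, 199, 202, 210]
t=10: [119, 122, 178, 180, 209, 209, 203, 198, 160, 148, 106, 103]
t=11: [209, 187, 183, 130, 125, 102, 108, 147, 162, 198, 203, 209]
t=12: [118, 125, 176, 183, 208, 209, 204, 197, 162, 146, 108, 102]
t=13: [209, 189, 181, 132, 122, 102, 109, 145, 164, 197, 204, 209]
t=14: [116, 126, 174, 185, 208, 210, 204, 196, 164, 144, 109, 101]
t=15: [208, 191, 179, 133, 119, 101, 108, 144, 165, 196, 204, 210]
t=16: [113, 128, 172, 186, 207, 209, 204, 195, 165, 144, 108, 101]
t=17: [208, 192, 178, 136, 119, 103, 111, 144, 166, 195, 204, 209]
t=18: [114, 129, 171, 187, 207, 210, 205, 195, 166, 143, 111, 102]
t=19: [208, 192, 177, 136, 117, 101, 110, 141, 167, 195, 205, 210]
t=20: [112, 130, 171, 188, 207, 210, 205, 195, 167, 141, 110, 100]
t=21: [208, 192, 176, 136, 116, 101, 110, 141, 167, 195, 205, 210]
t=22: [112, 131, 171, 189, 207, 210, 205, 195, 167, 141, 110, 100]
t=23: [208, 192, 175, 136, 115, 101, 110, 141, 167, 195, 205, 210]
t=24: [112, 132, 171, 189, 207, 210, 205, 195, 167, 141, 110, 100]
t=25: [207, 192, 174, 136, 115, 101, 110, 141, 167, 195, 205, 210]
t=26: [112, 134, 171, 190, 207, 210, 205, 195, 167, 141, 110, 101]
t=27: [207, 192, 173, 136, 114, 101, 110, 141, 167, 195, 205, 210]
t=28: [112, 135, 171, 191, 207, 210, 205, 195, 167, 141, 110, 101]
t=29: [207, 192, 172, 136, 113, 101, 110, 141, 167, 195, 205, 210]
t=30: [112, 135, 171, 192, 207, 210, 205, 195, 167, 141, 110, 101]
t=31: [207, 192, 171, 136, 112, 101, 110, 141, 167, 195, 205, 210]
t=32: [112, 136, 171, 192, 207, 210, 205, 195, 167, 141, 110, 101]
t=33: [207, 192, 171, 136, 112, 101, 110, 141, 167, 195, 205, 210]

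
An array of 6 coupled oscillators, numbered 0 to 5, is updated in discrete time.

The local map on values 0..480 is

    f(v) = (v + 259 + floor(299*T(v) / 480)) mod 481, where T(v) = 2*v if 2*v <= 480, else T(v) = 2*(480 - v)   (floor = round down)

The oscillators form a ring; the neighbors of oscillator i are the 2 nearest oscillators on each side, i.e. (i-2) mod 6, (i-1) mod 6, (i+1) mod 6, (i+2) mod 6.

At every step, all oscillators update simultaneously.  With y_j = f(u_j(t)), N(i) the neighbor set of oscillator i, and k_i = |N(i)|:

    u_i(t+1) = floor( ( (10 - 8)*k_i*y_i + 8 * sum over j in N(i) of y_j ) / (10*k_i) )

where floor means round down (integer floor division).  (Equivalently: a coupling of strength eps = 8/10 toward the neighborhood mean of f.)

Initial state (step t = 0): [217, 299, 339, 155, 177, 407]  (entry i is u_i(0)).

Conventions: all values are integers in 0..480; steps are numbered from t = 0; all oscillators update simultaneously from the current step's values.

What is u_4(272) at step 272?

Answer: u_4(272) = 302
Key observation: The state at step 3, [301, 301, 301, 301, 301, 301], reappears at step 5: the system is in a cycle of period 2 from step 3 on.  Therefore the state at step 272 equals the state at step 3 + ((272 - 3) mod 2) = 4, which is [302, 302, 302, 302, 302, 302].

Derivation:
t=0: [217, 299, 339, 155, 177, 407]
t=1: [261, 252, 232, 234, 226, 228]
t=2: [299, 303, 302, 298, 297, 300]
t=3: [301, 301, 301, 301, 301, 301]
t=4: [302, 302, 302, 302, 302, 302]
t=5: [301, 301, 301, 301, 301, 301]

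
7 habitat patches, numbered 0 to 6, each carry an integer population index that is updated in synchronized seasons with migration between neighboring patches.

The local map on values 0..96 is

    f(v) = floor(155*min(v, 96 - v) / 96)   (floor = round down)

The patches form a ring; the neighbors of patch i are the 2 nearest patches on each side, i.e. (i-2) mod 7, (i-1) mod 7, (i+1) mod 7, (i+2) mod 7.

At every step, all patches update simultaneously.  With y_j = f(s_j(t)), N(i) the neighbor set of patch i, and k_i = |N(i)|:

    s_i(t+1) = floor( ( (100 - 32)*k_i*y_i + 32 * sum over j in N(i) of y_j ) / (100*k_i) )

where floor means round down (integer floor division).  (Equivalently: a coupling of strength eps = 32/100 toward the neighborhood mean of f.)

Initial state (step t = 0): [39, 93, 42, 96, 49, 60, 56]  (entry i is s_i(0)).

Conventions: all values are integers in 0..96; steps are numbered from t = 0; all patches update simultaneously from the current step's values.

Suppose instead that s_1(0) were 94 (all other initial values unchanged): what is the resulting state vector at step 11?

Answer: [71, 68, 71, 71, 73, 74, 71]
Key observation: This trace re-runs the system from the modified initial state.

Derivation:
t=0: [39, 94, 42, 96, 49, 60, 56]
t=1: [57, 17, 56, 16, 66, 55, 59]
t=2: [59, 35, 56, 33, 49, 60, 56]
t=3: [59, 57, 62, 56, 70, 59, 63]
t=4: [58, 60, 54, 60, 46, 57, 53]
t=5: [61, 59, 65, 60, 70, 63, 67]
t=6: [54, 56, 51, 55, 44, 52, 48]
t=7: [68, 66, 70, 67, 71, 70, 74]
t=8: [43, 46, 42, 44, 40, 41, 37]
t=9: [68, 71, 67, 69, 64, 65, 61]
t=10: [45, 42, 45, 44, 50, 49, 52]
t=11: [71, 68, 71, 71, 73, 74, 71]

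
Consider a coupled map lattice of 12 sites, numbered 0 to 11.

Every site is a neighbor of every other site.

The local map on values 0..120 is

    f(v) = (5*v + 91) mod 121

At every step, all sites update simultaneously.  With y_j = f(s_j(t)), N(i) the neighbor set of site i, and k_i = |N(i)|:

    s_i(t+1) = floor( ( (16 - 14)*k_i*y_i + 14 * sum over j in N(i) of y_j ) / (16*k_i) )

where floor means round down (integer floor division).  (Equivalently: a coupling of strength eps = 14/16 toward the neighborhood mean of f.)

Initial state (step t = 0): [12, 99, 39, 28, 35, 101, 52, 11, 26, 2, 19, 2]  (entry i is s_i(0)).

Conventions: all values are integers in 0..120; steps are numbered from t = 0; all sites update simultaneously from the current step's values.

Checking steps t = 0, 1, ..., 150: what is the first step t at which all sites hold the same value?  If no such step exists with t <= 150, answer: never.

Simulating step by step:
t=0: [12, 99, 39, 28, 35, 101, 52, 11, 26, 2, 19, 2]  (not all equal)
t=1: [74, 78, 75, 78, 74, 78, 78, 74, 77, 78, 76, 78]  (not all equal)
t=2: [109, 110, 110, 110, 109, 110, 110, 109, 110, 110, 110, 110]  (not all equal)
t=3: [34, 34, 34, 34, 34, 34, 34, 34, 34, 34, 34, 34]  (all equal)

Answer: 3
Key observation: Synchronization is absorbing here: once all sites are equal they stay equal, and step 3 is the first all-equal step.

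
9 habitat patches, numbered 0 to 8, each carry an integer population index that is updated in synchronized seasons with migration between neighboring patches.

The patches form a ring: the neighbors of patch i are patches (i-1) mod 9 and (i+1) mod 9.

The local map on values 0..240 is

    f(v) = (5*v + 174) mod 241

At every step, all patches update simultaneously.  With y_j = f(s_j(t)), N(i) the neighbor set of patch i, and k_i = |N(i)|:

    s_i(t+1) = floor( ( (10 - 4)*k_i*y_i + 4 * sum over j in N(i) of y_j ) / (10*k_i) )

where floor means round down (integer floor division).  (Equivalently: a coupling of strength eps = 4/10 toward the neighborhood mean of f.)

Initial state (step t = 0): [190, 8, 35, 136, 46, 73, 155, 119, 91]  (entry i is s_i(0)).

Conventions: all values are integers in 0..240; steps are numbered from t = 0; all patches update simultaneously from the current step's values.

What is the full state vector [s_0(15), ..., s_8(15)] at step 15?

Simulating step by step:
t=0: [190, 8, 35, 136, 46, 73, 155, 119, 91]
t=1: [168, 182, 133, 132, 135, 112, 156, 102, 129]
t=2: [73, 105, 115, 115, 100, 78, 181, 186, 108]
t=3: [124, 146, 64, 59, 136, 110, 113, 153, 178]
t=4: [98, 125, 89, 165, 124, 30, 53, 152, 117]
t=5: [131, 109, 104, 62, 66, 103, 177, 173, 100]
t=6: [149, 205, 175, 48, 55, 147, 113, 102, 151]
t=7: [205, 197, 132, 162, 196, 156, 87, 165, 203]
t=8: [225, 186, 109, 72, 164, 202, 129, 91, 189]
t=9: [115, 150, 180, 84, 72, 157, 131, 138, 141]
t=10: [87, 147, 128, 99, 100, 173, 139, 137, 127]
t=11: [130, 155, 129, 168, 167, 112, 129, 128, 104]
t=12: [148, 175, 112, 58, 39, 34, 78, 116, 165]
t=13: [138, 91, 68, 161, 142, 103, 76, 42, 65]
t=14: [117, 122, 51, 47, 141, 170, 113, 103, 67]
t=15: [39, 81, 158, 169, 139, 70, 63, 132, 64]

Answer: [39, 81, 158, 169, 139, 70, 63, 132, 64]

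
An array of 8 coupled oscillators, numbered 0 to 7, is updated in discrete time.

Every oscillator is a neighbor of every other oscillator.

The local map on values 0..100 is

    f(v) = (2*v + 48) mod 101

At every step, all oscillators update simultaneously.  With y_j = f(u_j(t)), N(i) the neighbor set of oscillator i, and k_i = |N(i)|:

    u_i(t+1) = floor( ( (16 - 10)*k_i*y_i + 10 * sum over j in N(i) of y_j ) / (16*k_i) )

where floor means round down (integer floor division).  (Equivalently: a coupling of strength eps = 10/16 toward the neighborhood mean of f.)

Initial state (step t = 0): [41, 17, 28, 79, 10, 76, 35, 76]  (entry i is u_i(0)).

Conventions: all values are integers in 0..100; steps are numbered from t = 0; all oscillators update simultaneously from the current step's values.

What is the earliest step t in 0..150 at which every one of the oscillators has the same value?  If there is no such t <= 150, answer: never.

Answer: 8
Key observation: Synchronization is absorbing here: once all oscillators are equal they stay equal, and step 8 is the first all-equal step.

Derivation:
t=0: [41, 17, 28, 79, 10, 76, 35, 76]  (not all equal)
t=1: [44, 59, 36, 36, 55, 64, 40, 64]  (not all equal)
t=2: [43, 51, 38, 38, 49, 54, 40, 54]  (not all equal)
t=3: [37, 41, 34, 34, 40, 43, 35, 43]  (not all equal)
t=4: [22, 25, 21, 21, 24, 26, 21, 26]  (not all equal)
t=5: [93, 95, 93, 93, 94, 96, 93, 96]  (not all equal)
t=6: [33, 34, 33, 33, 34, 35, 33, 35]  (not all equal)
t=7: [14, 14, 14, 14, 14, 15, 14, 15]  (not all equal)
t=8: [76, 76, 76, 76, 76, 76, 76, 76]  (all equal)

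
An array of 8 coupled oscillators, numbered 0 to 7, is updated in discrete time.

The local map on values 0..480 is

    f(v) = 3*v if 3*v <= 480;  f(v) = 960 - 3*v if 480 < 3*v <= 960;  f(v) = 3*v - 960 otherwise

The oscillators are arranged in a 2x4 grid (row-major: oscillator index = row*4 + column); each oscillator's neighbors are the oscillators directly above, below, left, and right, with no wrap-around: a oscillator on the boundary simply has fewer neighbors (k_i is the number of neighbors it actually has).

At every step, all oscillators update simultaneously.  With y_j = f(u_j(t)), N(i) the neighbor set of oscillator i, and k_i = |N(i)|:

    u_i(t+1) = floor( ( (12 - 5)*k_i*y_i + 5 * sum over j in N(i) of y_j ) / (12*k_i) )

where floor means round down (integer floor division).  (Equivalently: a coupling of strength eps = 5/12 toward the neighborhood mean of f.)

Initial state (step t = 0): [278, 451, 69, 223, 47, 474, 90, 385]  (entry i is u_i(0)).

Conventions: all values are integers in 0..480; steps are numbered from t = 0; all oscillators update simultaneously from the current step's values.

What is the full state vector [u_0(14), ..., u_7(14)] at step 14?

Answer: [131, 330, 303, 156, 141, 321, 253, 131]

Derivation:
t=0: [278, 451, 69, 223, 47, 474, 90, 385]
t=1: [184, 339, 253, 253, 204, 381, 277, 230]
t=2: [322, 143, 171, 215, 326, 180, 166, 226]
t=3: [96, 371, 428, 335, 99, 371, 429, 326]
t=4: [261, 195, 261, 97, 265, 197, 259, 88]
t=5: [215, 319, 221, 261, 210, 315, 219, 252]
t=6: [253, 88, 240, 207, 261, 97, 248, 219]
t=7: [209, 255, 253, 310, 205, 261, 241, 292]
t=8: [306, 212, 181, 76, 307, 211, 202, 104]
t=9: [100, 298, 369, 284, 99, 290, 353, 303]
t=10: [250, 113, 123, 104, 254, 116, 97, 72]
t=11: [234, 326, 346, 303, 231, 318, 299, 251]
t=12: [209, 58, 63, 89, 210, 51, 77, 144]
t=13: [299, 195, 203, 285, 293, 191, 242, 355]
t=14: [131, 330, 303, 156, 141, 321, 253, 131]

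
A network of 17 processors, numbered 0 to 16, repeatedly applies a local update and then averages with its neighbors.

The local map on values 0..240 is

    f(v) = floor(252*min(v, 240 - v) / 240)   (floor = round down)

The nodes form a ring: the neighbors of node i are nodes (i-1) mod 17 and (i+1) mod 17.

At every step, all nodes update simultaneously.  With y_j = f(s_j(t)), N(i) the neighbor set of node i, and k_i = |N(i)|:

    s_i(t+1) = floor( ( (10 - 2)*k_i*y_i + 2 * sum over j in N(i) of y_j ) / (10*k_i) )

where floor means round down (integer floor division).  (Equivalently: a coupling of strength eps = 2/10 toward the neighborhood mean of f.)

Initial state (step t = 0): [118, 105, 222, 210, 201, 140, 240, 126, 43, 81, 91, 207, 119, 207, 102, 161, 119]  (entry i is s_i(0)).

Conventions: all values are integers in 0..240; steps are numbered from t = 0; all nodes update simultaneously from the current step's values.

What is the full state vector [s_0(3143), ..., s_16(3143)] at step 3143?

Simulating step by step:
t=0: [118, 105, 222, 210, 201, 140, 240, 126, 43, 81, 91, 207, 119, 207, 102, 161, 119]
t=1: [121, 102, 28, 30, 45, 88, 22, 99, 56, 82, 87, 49, 106, 50, 97, 88, 119]
t=2: [122, 100, 37, 32, 49, 80, 37, 90, 65, 83, 86, 61, 99, 62, 95, 96, 120]
t=3: [121, 100, 44, 35, 52, 76, 48, 85, 72, 85, 87, 70, 95, 72, 95, 102, 123]
t=4: [121, 101, 50, 38, 54, 73, 56, 83, 77, 87, 89, 77, 94, 79, 97, 107, 120]
t=5: [122, 102, 56, 42, 56, 72, 62, 83, 81, 90, 91, 83, 94, 85, 100, 112, 124]
t=6: [121, 103, 61, 46, 58, 72, 68, 84, 86, 93, 94, 88, 96, 91, 104, 116, 120]
t=7: [122, 105, 66, 50, 60, 73, 73, 86, 90, 96, 97, 93, 98, 96, 108, 120, 125]
t=8: [121, 107, 71, 54, 63, 74, 77, 89, 94, 99, 100, 97, 101, 101, 113, 124, 120]
t=9: [123, 109, 76, 58, 66, 76, 81, 92, 98, 102, 104, 101, 105, 107, 117, 121, 125]
t=10: [121, 111, 80, 62, 69, 78, 85, 95, 101, 106, 108, 106, 109, 112, 121, 123, 120]
t=11: [123, 113, 85, 67, 72, 80, 89, 98, 105, 110, 112, 111, 114, 117, 123, 122, 125]
t=12: [121, 115, 90, 72, 75, 84, 93, 101, 109, 114, 116, 116, 119, 121, 122, 122, 120]
t=13: [123, 117, 94, 77, 78, 87, 97, 105, 113, 118, 120, 121, 123, 123, 123, 123, 125]
t=14: [121, 119, 98, 81, 81, 91, 100, 109, 117, 122, 125, 124, 122, 122, 122, 121, 120]
t=15: [124, 121, 102, 86, 86, 95, 104, 113, 121, 122, 120, 121, 122, 123, 123, 124, 125]
t=16: [121, 122, 107, 91, 90, 99, 108, 117, 123, 123, 125, 124, 123, 122, 121, 121, 120]
t=17: [124, 122, 111, 96, 95, 103, 112, 121, 122, 121, 120, 121, 122, 123, 123, 124, 125]
t=18: [121, 122, 115, 101, 100, 108, 116, 123, 123, 124, 125, 124, 123, 122, 121, 121, 120]
t=19: [124, 122, 118, 107, 105, 113, 120, 121, 121, 121, 120, 121, 122, 123, 123, 124, 125]
t=20: [121, 122, 121, 112, 111, 118, 125, 124, 124, 124, 125, 124, 123, 122, 121, 121, 120]
t=21: [124, 123, 123, 117, 116, 122, 120, 120, 121, 120, 120, 121, 122, 123, 123, 124, 125]
t=22: [121, 121, 122, 121, 121, 123, 125, 125, 124, 125, 125, 124, 123, 122, 121, 121, 120]
t=23: [124, 123, 123, 123, 123, 122, 120, 120, 120, 120, 120, 121, 122, 123, 123, 124, 125]
t=24: [121, 121, 122, 122, 122, 123, 125, 126, 126, 126, 125, 124, 123, 122, 121, 121, 120]
t=25: [124, 123, 123, 123, 122, 121, 120, 119, 119, 119, 120, 121, 122, 123, 123, 124, 125]
t=26: [121, 121, 122, 122, 123, 124, 125, 124, 124, 124, 125, 124, 123, 122, 121, 121, 120]
t=27: [124, 123, 123, 122, 122, 121, 120, 120, 121, 120, 120, 121, 122, 123, 123, 124, 125]
t=28: [121, 121, 122, 122, 123, 124, 125, 125, 124, 125, 125, 124, 123, 122, 121, 121, 120]
t=29: [124, 123, 123, 122, 122, 121, 120, 120, 120, 120, 120, 121, 122, 123, 123, 124, 125]
t=30: [121, 121, 122, 122, 123, 124, 125, 126, 126, 126, 125, 124, 123, 122, 121, 121, 120]
t=31: [124, 123, 123, 122, 122, 121, 120, 119, 119, 119, 120, 121, 122, 123, 123, 124, 125]
t=32: [121, 121, 122, 122, 123, 124, 125, 124, 124, 124, 125, 124, 123, 122, 121, 121, 120]

Answer: [124, 123, 123, 122, 122, 121, 120, 120, 120, 120, 120, 121, 122, 123, 123, 124, 125]
Key observation: The state at step 26, [121, 121, 122, 122, 123, 124, 125, 124, 124, 124, 125, 124, 123, 122, 121, 121, 120], reappears at step 32: the system is in a cycle of period 6 from step 26 on.  Therefore the state at step 3143 equals the state at step 26 + ((3143 - 26) mod 6) = 29, which is [124, 123, 123, 122, 122, 121, 120, 120, 120, 120, 120, 121, 122, 123, 123, 124, 125].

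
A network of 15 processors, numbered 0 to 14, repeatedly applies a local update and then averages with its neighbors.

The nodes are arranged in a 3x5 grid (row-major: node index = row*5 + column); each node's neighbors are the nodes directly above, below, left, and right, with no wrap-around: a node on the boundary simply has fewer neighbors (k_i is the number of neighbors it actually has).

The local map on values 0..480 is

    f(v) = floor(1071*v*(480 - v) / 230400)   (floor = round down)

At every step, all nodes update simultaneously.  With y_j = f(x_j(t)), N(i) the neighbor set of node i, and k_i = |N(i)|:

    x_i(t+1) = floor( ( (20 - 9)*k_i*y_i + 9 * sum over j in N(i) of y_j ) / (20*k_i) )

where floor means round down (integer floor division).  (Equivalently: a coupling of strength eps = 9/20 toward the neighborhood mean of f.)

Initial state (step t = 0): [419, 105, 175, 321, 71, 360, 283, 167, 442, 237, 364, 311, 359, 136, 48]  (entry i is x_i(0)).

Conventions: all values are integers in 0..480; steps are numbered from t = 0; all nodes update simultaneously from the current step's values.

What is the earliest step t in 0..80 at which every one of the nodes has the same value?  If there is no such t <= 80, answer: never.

Answer: 4
Key observation: Synchronization is absorbing here: once all nodes are equal they stay equal, and step 4 is the first all-equal step.

Derivation:
t=0: [419, 105, 175, 321, 71, 360, 283, 167, 442, 237, 364, 311, 359, 136, 48]  (not all equal)
t=1: [151, 194, 235, 199, 187, 195, 240, 221, 151, 193, 207, 232, 216, 175, 161]  (not all equal)
t=2: [242, 255, 264, 255, 255, 255, 264, 262, 242, 249, 262, 265, 262, 246, 244]  (not all equal)
t=3: [266, 265, 265, 266, 266, 265, 265, 265, 266, 266, 265, 264, 265, 266, 267]  (not all equal)
t=4: [264, 264, 264, 264, 264, 264, 264, 264, 264, 264, 264, 264, 264, 264, 264]  (all equal)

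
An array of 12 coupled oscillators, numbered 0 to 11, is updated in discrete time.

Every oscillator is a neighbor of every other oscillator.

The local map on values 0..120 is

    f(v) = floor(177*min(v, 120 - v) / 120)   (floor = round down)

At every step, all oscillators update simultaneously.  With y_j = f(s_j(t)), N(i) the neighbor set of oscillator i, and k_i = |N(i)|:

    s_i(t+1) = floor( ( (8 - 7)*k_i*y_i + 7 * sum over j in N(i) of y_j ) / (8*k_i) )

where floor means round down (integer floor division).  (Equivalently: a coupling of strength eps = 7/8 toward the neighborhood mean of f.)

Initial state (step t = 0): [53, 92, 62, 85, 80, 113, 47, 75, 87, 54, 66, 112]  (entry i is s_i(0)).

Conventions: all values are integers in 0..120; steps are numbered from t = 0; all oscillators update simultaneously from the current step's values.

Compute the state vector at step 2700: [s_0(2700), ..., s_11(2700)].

Answer: [82, 82, 82, 82, 82, 82, 82, 82, 82, 82, 82, 82]
Key observation: The state at step 3, [56, 56, 56, 56, 56, 56, 56, 56, 56, 56, 56, 56], reappears at step 5: the system is in a cycle of period 2 from step 3 on.  Therefore the state at step 2700 equals the state at step 3 + ((2700 - 3) mod 2) = 4, which is [82, 82, 82, 82, 82, 82, 82, 82, 82, 82, 82, 82].

Derivation:
t=0: [53, 92, 62, 85, 80, 113, 47, 75, 87, 54, 66, 112]
t=1: [57, 55, 57, 56, 56, 54, 56, 56, 55, 57, 57, 54]
t=2: [82, 81, 82, 82, 82, 81, 82, 82, 81, 82, 82, 81]
t=3: [56, 56, 56, 56, 56, 56, 56, 56, 56, 56, 56, 56]
t=4: [82, 82, 82, 82, 82, 82, 82, 82, 82, 82, 82, 82]
t=5: [56, 56, 56, 56, 56, 56, 56, 56, 56, 56, 56, 56]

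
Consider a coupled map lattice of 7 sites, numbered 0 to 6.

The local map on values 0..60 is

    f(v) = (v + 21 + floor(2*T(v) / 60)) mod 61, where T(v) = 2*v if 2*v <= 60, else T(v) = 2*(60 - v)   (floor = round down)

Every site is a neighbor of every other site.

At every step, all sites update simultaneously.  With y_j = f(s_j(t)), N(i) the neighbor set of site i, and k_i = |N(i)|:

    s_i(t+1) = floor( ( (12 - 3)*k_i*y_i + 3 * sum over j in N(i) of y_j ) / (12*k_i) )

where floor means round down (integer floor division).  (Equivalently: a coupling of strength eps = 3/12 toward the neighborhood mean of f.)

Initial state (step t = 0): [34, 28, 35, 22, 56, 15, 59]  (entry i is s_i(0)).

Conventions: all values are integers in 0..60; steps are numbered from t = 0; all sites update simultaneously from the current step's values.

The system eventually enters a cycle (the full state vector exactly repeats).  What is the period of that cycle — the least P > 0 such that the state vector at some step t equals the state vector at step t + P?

Answer: 17
Key observation: The state at step 50, [53, 53, 53, 53, 53, 53, 53], reappears at step 67 — and no state repeats earlier — so the cycle the system enters has period 17.

Derivation:
t=0: [34, 28, 35, 22, 56, 15, 59]
t=1: [51, 47, 52, 42, 22, 37, 25]
t=2: [15, 12, 16, 9, 38, 49, 40]
t=3: [34, 32, 35, 29, 51, 15, 9]
t=4: [52, 50, 52, 48, 20, 38, 33]
t=5: [16, 15, 16, 13, 38, 50, 47]
t=6: [36, 35, 36, 33, 51, 16, 14]
t=7: [54, 53, 54, 51, 20, 39, 37]
t=8: [16, 15, 16, 14, 36, 6, 48]
t=9: [36, 36, 36, 34, 51, 29, 15]
t=10: [54, 54, 54, 53, 21, 49, 39]
t=11: [14, 14, 14, 13, 34, 10, 4]
t=12: [35, 35, 35, 34, 50, 32, 28]
t=13: [54, 54, 54, 53, 21, 52, 49]
t=14: [14, 14, 14, 14, 35, 13, 11]
t=15: [35, 35, 35, 35, 51, 35, 33]
t=16: [55, 55, 55, 55, 22, 55, 53]
t=17: [16, 16, 16, 16, 36, 16, 14]
t=18: [38, 38, 38, 38, 52, 38, 36]
t=19: [57, 57, 57, 57, 23, 57, 56]
t=20: [18, 18, 18, 18, 37, 18, 17]
t=21: [40, 40, 40, 40, 54, 40, 40]
t=22: [1, 1, 1, 1, 10, 1, 1]
t=23: [22, 22, 22, 22, 28, 22, 22]
t=24: [44, 44, 44, 44, 48, 44, 44]
t=25: [5, 5, 5, 5, 7, 5, 5]
t=26: [26, 26, 26, 26, 27, 26, 26]
t=27: [48, 48, 48, 48, 48, 48, 48]
t=28: [8, 8, 8, 8, 8, 8, 8]
t=29: [29, 29, 29, 29, 29, 29, 29]
t=30: [51, 51, 51, 51, 51, 51, 51]
t=31: [11, 11, 11, 11, 11, 11, 11]
t=32: [32, 32, 32, 32, 32, 32, 32]
t=33: [54, 54, 54, 54, 54, 54, 54]
t=34: [14, 14, 14, 14, 14, 14, 14]
t=35: [35, 35, 35, 35, 35, 35, 35]
t=36: [57, 57, 57, 57, 57, 57, 57]
t=37: [17, 17, 17, 17, 17, 17, 17]
t=38: [39, 39, 39, 39, 39, 39, 39]
t=39: [0, 0, 0, 0, 0, 0, 0]
t=40: [21, 21, 21, 21, 21, 21, 21]
t=41: [43, 43, 43, 43, 43, 43, 43]
t=42: [4, 4, 4, 4, 4, 4, 4]
t=43: [25, 25, 25, 25, 25, 25, 25]
t=44: [47, 47, 47, 47, 47, 47, 47]
t=45: [7, 7, 7, 7, 7, 7, 7]
t=46: [28, 28, 28, 28, 28, 28, 28]
t=47: [50, 50, 50, 50, 50, 50, 50]
t=48: [10, 10, 10, 10, 10, 10, 10]
t=49: [31, 31, 31, 31, 31, 31, 31]
t=50: [53, 53, 53, 53, 53, 53, 53]
t=51: [13, 13, 13, 13, 13, 13, 13]
t=52: [34, 34, 34, 34, 34, 34, 34]
t=53: [56, 56, 56, 56, 56, 56, 56]
t=54: [16, 16, 16, 16, 16, 16, 16]
t=55: [38, 38, 38, 38, 38, 38, 38]
t=56: [60, 60, 60, 60, 60, 60, 60]
t=57: [20, 20, 20, 20, 20, 20, 20]
t=58: [42, 42, 42, 42, 42, 42, 42]
t=59: [3, 3, 3, 3, 3, 3, 3]
t=60: [24, 24, 24, 24, 24, 24, 24]
t=61: [46, 46, 46, 46, 46, 46, 46]
t=62: [6, 6, 6, 6, 6, 6, 6]
t=63: [27, 27, 27, 27, 27, 27, 27]
t=64: [49, 49, 49, 49, 49, 49, 49]
t=65: [9, 9, 9, 9, 9, 9, 9]
t=66: [30, 30, 30, 30, 30, 30, 30]
t=67: [53, 53, 53, 53, 53, 53, 53]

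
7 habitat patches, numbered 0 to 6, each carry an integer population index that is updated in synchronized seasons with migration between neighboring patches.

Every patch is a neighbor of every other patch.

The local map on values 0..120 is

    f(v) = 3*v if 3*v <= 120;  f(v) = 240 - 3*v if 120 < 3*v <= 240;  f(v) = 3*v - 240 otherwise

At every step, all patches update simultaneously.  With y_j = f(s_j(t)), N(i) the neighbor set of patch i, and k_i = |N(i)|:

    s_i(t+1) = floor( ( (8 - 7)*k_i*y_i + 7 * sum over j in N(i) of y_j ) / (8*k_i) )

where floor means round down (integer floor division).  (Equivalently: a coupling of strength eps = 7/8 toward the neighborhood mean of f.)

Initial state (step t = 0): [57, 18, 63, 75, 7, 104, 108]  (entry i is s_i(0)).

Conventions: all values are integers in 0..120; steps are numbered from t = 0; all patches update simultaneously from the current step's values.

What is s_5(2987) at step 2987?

Answer: s_5(2987) = 12
Key observation: The state at step 2, [84, 84, 84, 84, 84, 84, 84], reappears at step 6: the system is in a cycle of period 4 from step 2 on.  Therefore the state at step 2987 equals the state at step 2 + ((2987 - 2) mod 4) = 3, which is [12, 12, 12, 12, 12, 12, 12].

Derivation:
t=0: [57, 18, 63, 75, 7, 104, 108]
t=1: [51, 52, 52, 53, 52, 51, 51]
t=2: [84, 84, 84, 84, 84, 84, 84]
t=3: [12, 12, 12, 12, 12, 12, 12]
t=4: [36, 36, 36, 36, 36, 36, 36]
t=5: [108, 108, 108, 108, 108, 108, 108]
t=6: [84, 84, 84, 84, 84, 84, 84]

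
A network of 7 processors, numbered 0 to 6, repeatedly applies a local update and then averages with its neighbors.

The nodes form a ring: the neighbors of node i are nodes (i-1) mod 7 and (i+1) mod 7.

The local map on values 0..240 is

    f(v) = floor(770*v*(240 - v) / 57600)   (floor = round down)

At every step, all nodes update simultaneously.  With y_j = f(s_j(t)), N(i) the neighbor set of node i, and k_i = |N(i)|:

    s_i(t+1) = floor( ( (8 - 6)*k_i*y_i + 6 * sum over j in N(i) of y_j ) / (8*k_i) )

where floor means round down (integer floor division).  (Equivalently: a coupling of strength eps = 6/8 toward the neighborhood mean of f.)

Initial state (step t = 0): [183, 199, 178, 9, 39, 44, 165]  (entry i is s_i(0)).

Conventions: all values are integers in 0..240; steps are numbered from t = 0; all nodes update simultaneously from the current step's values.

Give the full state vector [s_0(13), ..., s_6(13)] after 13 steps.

Simulating step by step:
t=0: [183, 199, 178, 9, 39, 44, 165]
t=1: [137, 134, 87, 100, 79, 129, 136]
t=2: [188, 184, 185, 176, 184, 182, 189]
t=3: [131, 134, 141, 139, 143, 134, 133]
t=4: [189, 188, 187, 185, 187, 187, 189]
t=5: [128, 130, 132, 133, 133, 130, 129]
t=6: [191, 190, 190, 190, 190, 190, 191]
t=7: [125, 125, 126, 126, 126, 125, 125]
t=8: [192, 192, 192, 192, 192, 192, 192]
t=9: [123, 123, 123, 123, 123, 123, 123]
t=10: [192, 192, 192, 192, 192, 192, 192]
t=11: [123, 123, 123, 123, 123, 123, 123]
t=12: [192, 192, 192, 192, 192, 192, 192]
t=13: [123, 123, 123, 123, 123, 123, 123]

Answer: [123, 123, 123, 123, 123, 123, 123]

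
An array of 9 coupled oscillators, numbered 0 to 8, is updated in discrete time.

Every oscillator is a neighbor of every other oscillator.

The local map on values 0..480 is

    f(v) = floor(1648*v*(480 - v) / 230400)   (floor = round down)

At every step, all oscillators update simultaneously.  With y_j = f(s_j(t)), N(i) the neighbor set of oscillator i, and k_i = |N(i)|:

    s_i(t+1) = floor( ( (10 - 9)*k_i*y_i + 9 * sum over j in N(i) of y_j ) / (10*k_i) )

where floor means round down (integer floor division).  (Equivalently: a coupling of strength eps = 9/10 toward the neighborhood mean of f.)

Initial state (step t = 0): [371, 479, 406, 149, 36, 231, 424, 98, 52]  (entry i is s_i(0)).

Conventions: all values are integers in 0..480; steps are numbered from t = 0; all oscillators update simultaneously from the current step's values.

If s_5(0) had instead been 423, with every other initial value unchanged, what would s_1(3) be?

Answer: s_1(3) = 240
Key observation: This trace re-runs the system from the modified initial state.

Derivation:
t=0: [371, 479, 406, 149, 36, 423, 424, 98, 52]
t=1: [192, 195, 192, 191, 194, 193, 193, 192, 193]
t=2: [395, 395, 395, 395, 395, 395, 395, 395, 395]
t=3: [240, 240, 240, 240, 240, 240, 240, 240, 240]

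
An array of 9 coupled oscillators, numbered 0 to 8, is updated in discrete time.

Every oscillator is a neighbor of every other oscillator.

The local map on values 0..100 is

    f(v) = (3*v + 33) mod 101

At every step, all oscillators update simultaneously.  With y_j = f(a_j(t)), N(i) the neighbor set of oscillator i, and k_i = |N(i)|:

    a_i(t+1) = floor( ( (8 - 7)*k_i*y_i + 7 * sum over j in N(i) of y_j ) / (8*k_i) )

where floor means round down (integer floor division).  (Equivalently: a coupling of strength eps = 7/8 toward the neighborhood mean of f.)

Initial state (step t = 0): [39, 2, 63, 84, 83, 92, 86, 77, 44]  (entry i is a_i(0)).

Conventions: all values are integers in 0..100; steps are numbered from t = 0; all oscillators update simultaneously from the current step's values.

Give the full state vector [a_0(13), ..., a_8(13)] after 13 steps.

Answer: [18, 18, 18, 18, 18, 18, 18, 18, 18]

Derivation:
t=0: [39, 2, 63, 84, 83, 92, 86, 77, 44]
t=1: [54, 54, 54, 55, 55, 53, 55, 54, 54]
t=2: [94, 94, 94, 94, 94, 94, 94, 94, 94]
t=3: [12, 12, 12, 12, 12, 12, 12, 12, 12]
t=4: [69, 69, 69, 69, 69, 69, 69, 69, 69]
t=5: [38, 38, 38, 38, 38, 38, 38, 38, 38]
t=6: [46, 46, 46, 46, 46, 46, 46, 46, 46]
t=7: [70, 70, 70, 70, 70, 70, 70, 70, 70]
t=8: [41, 41, 41, 41, 41, 41, 41, 41, 41]
t=9: [55, 55, 55, 55, 55, 55, 55, 55, 55]
t=10: [97, 97, 97, 97, 97, 97, 97, 97, 97]
t=11: [21, 21, 21, 21, 21, 21, 21, 21, 21]
t=12: [96, 96, 96, 96, 96, 96, 96, 96, 96]
t=13: [18, 18, 18, 18, 18, 18, 18, 18, 18]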